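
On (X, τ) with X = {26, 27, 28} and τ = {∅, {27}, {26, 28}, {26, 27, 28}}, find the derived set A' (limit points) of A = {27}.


A' = ∅

For each x ∈ X, list the open sets U ∈ τ with x ∈ U, then check whether U ∩ (A ∖ {x}) ≠ ∅ for every such U.
  x = 26: open {26, 28} ∋ x has {26, 28} ∩ (A ∖ {26}) = ∅, so x is NOT a limit point.
  x = 27: open {27} ∋ x has {27} ∩ (A ∖ {27}) = ∅, so x is NOT a limit point.
  x = 28: open {26, 28} ∋ x has {26, 28} ∩ (A ∖ {28}) = ∅, so x is NOT a limit point.
Collecting: A' = ∅.


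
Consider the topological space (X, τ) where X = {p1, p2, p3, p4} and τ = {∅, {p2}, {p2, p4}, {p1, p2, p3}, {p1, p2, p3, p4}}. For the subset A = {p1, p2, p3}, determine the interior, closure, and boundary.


int(A) = {p1, p2, p3}, cl(A) = {p1, p2, p3, p4}, ∂A = {p4}.

Closed sets in (X, τ) are complements of opens:
  closed(X, τ) = {∅, {p4}, {p1, p3}, {p1, p3, p4}, {p1, p2, p3, p4}}.
int(A) = ⋃ {U ∈ τ : U ⊆ A}. Opens contained in A: ∅, {p2}, {p1, p2, p3}.
Taking the union of these: int(A) = {p1, p2, p3}.
cl(A) = ⋂ {C closed : A ⊆ C}. Closed sets containing A: {p1, p2, p3, p4}.
Intersecting these: cl(A) = {p1, p2, p3, p4}.
∂A = cl(A) ∖ int(A) = {p1, p2, p3, p4} ∖ {p1, p2, p3} = {p4}.


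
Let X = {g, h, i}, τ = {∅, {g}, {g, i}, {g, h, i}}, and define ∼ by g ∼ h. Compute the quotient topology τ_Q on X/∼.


X/∼ = {[g=h], [i]}; |τ_Q| = 2.

Equivalence classes: [g=h], [i].
Quotient map π: X → X/∼ sends g ↦ [g=h], h ↦ [g=h], i ↦ [i].
For each subset V ⊆ X/∼, compute π^{-1}(V) ⊆ X and check whether π^{-1}(V) ∈ τ. V is open in τ_Q iff π^{-1}(V) ∈ τ.
  V = {}: π^{-1}(V) = ∅ ∈ τ ✓.
  V = {[g=h]}: π^{-1}(V) = {g, h} ∉ τ ✗.
  V = {[i]}: π^{-1}(V) = {i} ∉ τ ✗.
  V = {[g=h], [i]}: π^{-1}(V) = {g, h, i} ∈ τ ✓.
Open sets in the quotient: τ_Q = {{}, {[g=h], [i]}} (2 elements).


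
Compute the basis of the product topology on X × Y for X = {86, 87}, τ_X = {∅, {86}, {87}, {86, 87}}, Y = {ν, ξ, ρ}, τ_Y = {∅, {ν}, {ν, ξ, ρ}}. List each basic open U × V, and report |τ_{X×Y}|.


Basis B = {∅ × ∅, {86} × {ν}, {87} × {ν}, {86, 87} × {ν}, {86} × {ν, ξ, ρ}, {87} × {ν, ξ, ρ}, {86, 87} × {ν, ξ, ρ}}; |τ_{X×Y}| = 9.

Enumerate products U × V with U ∈ τ_X, V ∈ τ_Y (deduplicated):
  ∅ × ∅ = {} (∅)
  {86} × {ν} = {(86,ν)}
  {87} × {ν} = {(87,ν)}
  {86, 87} × {ν} = {(86,ν), (87,ν)}
  {86} × {ν, ξ, ρ} = {(86,ν), (86,ξ), (86,ρ)}
  {87} × {ν, ξ, ρ} = {(87,ν), (87,ξ), (87,ρ)}
  {86, 87} × {ν, ξ, ρ} = {(86,ν), (86,ξ), (86,ρ), (87,ν), (87,ξ), (87,ρ)}
These 7 distinct sets form the basis B.
Close under arbitrary unions to get τ_{X×Y}; counting gives |τ_{X×Y}| = 9.


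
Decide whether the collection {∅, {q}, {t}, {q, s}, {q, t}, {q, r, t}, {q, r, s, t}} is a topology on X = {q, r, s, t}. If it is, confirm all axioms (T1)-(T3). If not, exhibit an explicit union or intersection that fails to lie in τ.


τ is NOT a topology on X.

Axiom (T1): ∅ ∈ τ? Yes; X ∈ τ? Yes.
Axiom (T2/T3): check pairwise unions and intersections of members of τ.
Counterexample for (T2): {t} ∪ {q, s} = {q, s, t} ∉ τ. Therefore τ is NOT a topology.


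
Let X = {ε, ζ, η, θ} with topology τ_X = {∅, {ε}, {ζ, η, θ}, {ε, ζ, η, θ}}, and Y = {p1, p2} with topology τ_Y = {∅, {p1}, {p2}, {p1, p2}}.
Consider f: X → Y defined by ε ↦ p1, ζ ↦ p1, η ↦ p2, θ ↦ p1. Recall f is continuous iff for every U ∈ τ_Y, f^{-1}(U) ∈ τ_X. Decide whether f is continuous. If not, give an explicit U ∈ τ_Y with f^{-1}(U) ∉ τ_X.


f is NOT continuous.

Compute f^{-1}(U) for each U ∈ τ_Y:
  U = ∅: f^{-1}(U) = ∅ ∈ τ_X ✓.
  U = {p1}: f^{-1}(U) = {ε, ζ, θ} ∉ τ_X ✗.
  U = {p2}: f^{-1}(U) = {η} ∉ τ_X ✗.
  U = {p1, p2}: f^{-1}(U) = {ε, ζ, η, θ} ∈ τ_X ✓.
Found U = {p1} with f^{-1}(U) = {ε, ζ, θ} not in τ_X. Therefore f is NOT continuous.


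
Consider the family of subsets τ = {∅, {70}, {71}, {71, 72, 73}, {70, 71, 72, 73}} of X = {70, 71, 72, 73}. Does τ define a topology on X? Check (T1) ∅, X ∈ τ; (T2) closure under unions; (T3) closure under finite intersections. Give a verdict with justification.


τ is NOT a topology on X.

Axiom (T1): ∅ ∈ τ? Yes; X ∈ τ? Yes.
Axiom (T2/T3): check pairwise unions and intersections of members of τ.
Counterexample for (T2): {70} ∪ {71} = {70, 71} ∉ τ. Therefore τ is NOT a topology.


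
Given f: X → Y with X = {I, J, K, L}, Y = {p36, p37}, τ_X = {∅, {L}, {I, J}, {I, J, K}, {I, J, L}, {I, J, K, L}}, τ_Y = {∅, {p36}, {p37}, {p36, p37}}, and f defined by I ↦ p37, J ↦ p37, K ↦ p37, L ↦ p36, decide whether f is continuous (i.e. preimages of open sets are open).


f IS continuous.

Compute f^{-1}(U) for each U ∈ τ_Y:
  U = ∅: f^{-1}(U) = ∅ ∈ τ_X ✓.
  U = {p36}: f^{-1}(U) = {L} ∈ τ_X ✓.
  U = {p37}: f^{-1}(U) = {I, J, K} ∈ τ_X ✓.
  U = {p36, p37}: f^{-1}(U) = {I, J, K, L} ∈ τ_X ✓.
Every preimage lies in τ_X, so f IS continuous.


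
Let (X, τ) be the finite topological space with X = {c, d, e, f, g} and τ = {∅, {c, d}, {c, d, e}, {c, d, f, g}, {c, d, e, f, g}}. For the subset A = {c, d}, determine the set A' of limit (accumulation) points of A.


A' = {c, d, e, f, g}

For each x ∈ X, list the open sets U ∈ τ with x ∈ U, then check whether U ∩ (A ∖ {x}) ≠ ∅ for every such U.
  x = c: opens ∋ x are {c, d}, {c, d, e}, {c, d, f, g}, {c, d, e, f, g}; each meets A ∖ {c}, so x IS a limit point.
  x = d: opens ∋ x are {c, d}, {c, d, e}, {c, d, f, g}, {c, d, e, f, g}; each meets A ∖ {d}, so x IS a limit point.
  x = e: opens ∋ x are {c, d, e}, {c, d, e, f, g}; each meets A ∖ {e}, so x IS a limit point.
  x = f: opens ∋ x are {c, d, f, g}, {c, d, e, f, g}; each meets A ∖ {f}, so x IS a limit point.
  x = g: opens ∋ x are {c, d, f, g}, {c, d, e, f, g}; each meets A ∖ {g}, so x IS a limit point.
Collecting: A' = {c, d, e, f, g}.


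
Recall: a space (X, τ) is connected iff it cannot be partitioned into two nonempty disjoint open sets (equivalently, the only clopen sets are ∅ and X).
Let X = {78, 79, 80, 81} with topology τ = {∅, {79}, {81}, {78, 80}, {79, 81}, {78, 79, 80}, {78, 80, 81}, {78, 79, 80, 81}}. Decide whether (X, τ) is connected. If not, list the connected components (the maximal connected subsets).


(X, τ) is disconnected; components = [{79}, {81}, {78, 80}].

Find clopen sets (U ∈ τ with X ∖ U ∈ τ):
  U = ∅, X ∖ U = {78, 79, 80, 81} — both open, so U is clopen.
  U = {79}, X ∖ U = {78, 80, 81} — both open, so U is clopen.
  U = {81}, X ∖ U = {78, 79, 80} — both open, so U is clopen.
  U = {78, 80}, X ∖ U = {79, 81} — both open, so U is clopen.
  U = {79, 81}, X ∖ U = {78, 80} — both open, so U is clopen.
  U = {78, 79, 80}, X ∖ U = {81} — both open, so U is clopen.
  U = {78, 80, 81}, X ∖ U = {79} — both open, so U is clopen.
  U = {78, 79, 80, 81}, X ∖ U = ∅ — both open, so U is clopen.
Nontrivial clopen(s) exist: e.g. {78, 80, 81}. So (X, τ) is disconnected.
Compute connected components by grouping points that agree on all clopens:
  component: {79}
  component: {81}
  component: {78, 80}


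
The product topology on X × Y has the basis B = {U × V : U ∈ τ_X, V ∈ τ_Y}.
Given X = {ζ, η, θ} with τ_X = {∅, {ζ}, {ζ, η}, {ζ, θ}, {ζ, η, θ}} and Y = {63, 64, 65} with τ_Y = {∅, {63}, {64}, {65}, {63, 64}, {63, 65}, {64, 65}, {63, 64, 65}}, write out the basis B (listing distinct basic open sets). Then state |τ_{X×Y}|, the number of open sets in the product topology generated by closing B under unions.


Basis B = {∅ × ∅, {ζ} × {63}, {ζ} × {64}, {ζ} × {65}, {ζ} × {63, 64}, {ζ} × {63, 65}, {ζ, η} × {63}, {ζ, θ} × {63}, {ζ} × {64, 65}, {ζ, η} × {64}, {ζ, θ} × {64}, {ζ, η} × {65}, {ζ, θ} × {65}, {ζ} × {63, 64, 65}, {ζ, η, θ} × {63}, {ζ, η, θ} × {64}, {ζ, η, θ} × {65}, {ζ, η} × {63, 64}, {ζ, θ} × {63, 64}, {ζ, η} × {63, 65}, {ζ, θ} × {63, 65}, {ζ, η} × {64, 65}, {ζ, θ} × {64, 65}, {ζ, η} × {63, 64, 65}, {ζ, θ} × {63, 64, 65}, {ζ, η, θ} × {63, 64}, {ζ, η, θ} × {63, 65}, {ζ, η, θ} × {64, 65}, {ζ, η, θ} × {63, 64, 65}}; |τ_{X×Y}| = 125.

Enumerate products U × V with U ∈ τ_X, V ∈ τ_Y (deduplicated):
  ∅ × ∅ = {} (∅)
  {ζ} × {63} = {(ζ,63)}
  {ζ} × {64} = {(ζ,64)}
  {ζ} × {65} = {(ζ,65)}
  {ζ} × {63, 64} = {(ζ,63), (ζ,64)}
  {ζ} × {63, 65} = {(ζ,63), (ζ,65)}
  {ζ, η} × {63} = {(ζ,63), (η,63)}
  {ζ, θ} × {63} = {(ζ,63), (θ,63)}
  {ζ} × {64, 65} = {(ζ,64), (ζ,65)}
  {ζ, η} × {64} = {(ζ,64), (η,64)}
  {ζ, θ} × {64} = {(ζ,64), (θ,64)}
  {ζ, η} × {65} = {(ζ,65), (η,65)}
  {ζ, θ} × {65} = {(ζ,65), (θ,65)}
  {ζ} × {63, 64, 65} = {(ζ,63), (ζ,64), (ζ,65)}
  {ζ, η, θ} × {63} = {(ζ,63), (η,63), (θ,63)}
  {ζ, η, θ} × {64} = {(ζ,64), (η,64), (θ,64)}
  {ζ, η, θ} × {65} = {(ζ,65), (η,65), (θ,65)}
  {ζ, η} × {63, 64} = {(ζ,63), (ζ,64), (η,63), (η,64)}
  {ζ, θ} × {63, 64} = {(ζ,63), (ζ,64), (θ,63), (θ,64)}
  {ζ, η} × {63, 65} = {(ζ,63), (ζ,65), (η,63), (η,65)}
  {ζ, θ} × {63, 65} = {(ζ,63), (ζ,65), (θ,63), (θ,65)}
  {ζ, η} × {64, 65} = {(ζ,64), (ζ,65), (η,64), (η,65)}
  {ζ, θ} × {64, 65} = {(ζ,64), (ζ,65), (θ,64), (θ,65)}
  {ζ, η} × {63, 64, 65} = {(ζ,63), (ζ,64), (ζ,65), (η,63), (η,64), (η,65)}
  {ζ, θ} × {63, 64, 65} = {(ζ,63), (ζ,64), (ζ,65), (θ,63), (θ,64), (θ,65)}
  {ζ, η, θ} × {63, 64} = {(ζ,63), (ζ,64), (η,63), (η,64), (θ,63), (θ,64)}
  {ζ, η, θ} × {63, 65} = {(ζ,63), (ζ,65), (η,63), (η,65), (θ,63), (θ,65)}
  {ζ, η, θ} × {64, 65} = {(ζ,64), (ζ,65), (η,64), (η,65), (θ,64), (θ,65)}
  {ζ, η, θ} × {63, 64, 65} = {(ζ,63), (ζ,64), (ζ,65), (η,63), (η,64), (η,65), (θ,63), (θ,64), (θ,65)}
These 29 distinct sets form the basis B.
Close under arbitrary unions to get τ_{X×Y}; counting gives |τ_{X×Y}| = 125.


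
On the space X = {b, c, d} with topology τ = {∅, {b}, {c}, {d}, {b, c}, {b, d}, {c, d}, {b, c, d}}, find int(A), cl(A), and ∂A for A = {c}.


int(A) = {c}, cl(A) = {c}, ∂A = ∅.

Closed sets in (X, τ) are complements of opens:
  closed(X, τ) = {∅, {b}, {c}, {d}, {b, c}, {b, d}, {c, d}, {b, c, d}}.
int(A) = ⋃ {U ∈ τ : U ⊆ A}. Opens contained in A: ∅, {c}.
Taking the union of these: int(A) = {c}.
cl(A) = ⋂ {C closed : A ⊆ C}. Closed sets containing A: {c}, {b, c}, {c, d}, {b, c, d}.
Intersecting these: cl(A) = {c}.
∂A = cl(A) ∖ int(A) = {c} ∖ {c} = ∅.


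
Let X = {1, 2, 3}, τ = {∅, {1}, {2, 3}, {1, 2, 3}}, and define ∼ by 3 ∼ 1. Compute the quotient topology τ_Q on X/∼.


X/∼ = {[1=3], [2]}; |τ_Q| = 2.

Equivalence classes: [1=3], [2].
Quotient map π: X → X/∼ sends 1 ↦ [1=3], 2 ↦ [2], 3 ↦ [1=3].
For each subset V ⊆ X/∼, compute π^{-1}(V) ⊆ X and check whether π^{-1}(V) ∈ τ. V is open in τ_Q iff π^{-1}(V) ∈ τ.
  V = {}: π^{-1}(V) = ∅ ∈ τ ✓.
  V = {[1=3]}: π^{-1}(V) = {1, 3} ∉ τ ✗.
  V = {[2]}: π^{-1}(V) = {2} ∉ τ ✗.
  V = {[1=3], [2]}: π^{-1}(V) = {1, 2, 3} ∈ τ ✓.
Open sets in the quotient: τ_Q = {{}, {[1=3], [2]}} (2 elements).


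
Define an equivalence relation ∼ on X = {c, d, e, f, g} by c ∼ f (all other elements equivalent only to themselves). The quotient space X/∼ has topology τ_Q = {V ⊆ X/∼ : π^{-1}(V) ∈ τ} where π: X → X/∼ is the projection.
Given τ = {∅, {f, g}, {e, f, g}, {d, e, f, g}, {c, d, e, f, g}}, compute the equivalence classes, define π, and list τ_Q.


X/∼ = {[c=f], [d], [e], [g]}; |τ_Q| = 2.

Equivalence classes: [c=f], [d], [e], [g].
Quotient map π: X → X/∼ sends c ↦ [c=f], d ↦ [d], e ↦ [e], f ↦ [c=f], g ↦ [g].
For each subset V ⊆ X/∼, compute π^{-1}(V) ⊆ X and check whether π^{-1}(V) ∈ τ. V is open in τ_Q iff π^{-1}(V) ∈ τ.
  V = {}: π^{-1}(V) = ∅ ∈ τ ✓.
  V = {[c=f]}: π^{-1}(V) = {c, f} ∉ τ ✗.
  V = {[d]}: π^{-1}(V) = {d} ∉ τ ✗.
  V = {[c=f], [d]}: π^{-1}(V) = {c, d, f} ∉ τ ✗.
  V = {[e]}: π^{-1}(V) = {e} ∉ τ ✗.
  V = {[c=f], [e]}: π^{-1}(V) = {c, e, f} ∉ τ ✗.
  V = {[d], [e]}: π^{-1}(V) = {d, e} ∉ τ ✗.
  V = {[c=f], [d], [e]}: π^{-1}(V) = {c, d, e, f} ∉ τ ✗.
  V = {[g]}: π^{-1}(V) = {g} ∉ τ ✗.
  V = {[c=f], [g]}: π^{-1}(V) = {c, f, g} ∉ τ ✗.
  V = {[d], [g]}: π^{-1}(V) = {d, g} ∉ τ ✗.
  V = {[c=f], [d], [g]}: π^{-1}(V) = {c, d, f, g} ∉ τ ✗.
  V = {[e], [g]}: π^{-1}(V) = {e, g} ∉ τ ✗.
  V = {[c=f], [e], [g]}: π^{-1}(V) = {c, e, f, g} ∉ τ ✗.
  V = {[d], [e], [g]}: π^{-1}(V) = {d, e, g} ∉ τ ✗.
  V = {[c=f], [d], [e], [g]}: π^{-1}(V) = {c, d, e, f, g} ∈ τ ✓.
Open sets in the quotient: τ_Q = {{}, {[c=f], [d], [e], [g]}} (2 elements).


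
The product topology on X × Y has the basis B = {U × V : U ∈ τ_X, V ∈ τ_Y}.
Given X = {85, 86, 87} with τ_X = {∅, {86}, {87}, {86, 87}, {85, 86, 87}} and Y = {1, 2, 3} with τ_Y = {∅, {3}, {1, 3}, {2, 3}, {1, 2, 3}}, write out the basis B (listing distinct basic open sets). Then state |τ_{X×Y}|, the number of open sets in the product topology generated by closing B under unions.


Basis B = {∅ × ∅, {86} × {3}, {87} × {3}, {86} × {1, 3}, {86} × {2, 3}, {86, 87} × {3}, {87} × {1, 3}, {87} × {2, 3}, {85, 86, 87} × {3}, {86} × {1, 2, 3}, {87} × {1, 2, 3}, {86, 87} × {1, 3}, {86, 87} × {2, 3}, {85, 86, 87} × {1, 3}, {85, 86, 87} × {2, 3}, {86, 87} × {1, 2, 3}, {85, 86, 87} × {1, 2, 3}}; |τ_{X×Y}| = 50.

Enumerate products U × V with U ∈ τ_X, V ∈ τ_Y (deduplicated):
  ∅ × ∅ = {} (∅)
  {86} × {3} = {(86,3)}
  {87} × {3} = {(87,3)}
  {86} × {1, 3} = {(86,1), (86,3)}
  {86} × {2, 3} = {(86,2), (86,3)}
  {86, 87} × {3} = {(86,3), (87,3)}
  {87} × {1, 3} = {(87,1), (87,3)}
  {87} × {2, 3} = {(87,2), (87,3)}
  {85, 86, 87} × {3} = {(85,3), (86,3), (87,3)}
  {86} × {1, 2, 3} = {(86,1), (86,2), (86,3)}
  {87} × {1, 2, 3} = {(87,1), (87,2), (87,3)}
  {86, 87} × {1, 3} = {(86,1), (86,3), (87,1), (87,3)}
  {86, 87} × {2, 3} = {(86,2), (86,3), (87,2), (87,3)}
  {85, 86, 87} × {1, 3} = {(85,1), (85,3), (86,1), (86,3), (87,1), (87,3)}
  {85, 86, 87} × {2, 3} = {(85,2), (85,3), (86,2), (86,3), (87,2), (87,3)}
  {86, 87} × {1, 2, 3} = {(86,1), (86,2), (86,3), (87,1), (87,2), (87,3)}
  {85, 86, 87} × {1, 2, 3} = {(85,1), (85,2), (85,3), (86,1), (86,2), (86,3), (87,1), (87,2), (87,3)}
These 17 distinct sets form the basis B.
Close under arbitrary unions to get τ_{X×Y}; counting gives |τ_{X×Y}| = 50.


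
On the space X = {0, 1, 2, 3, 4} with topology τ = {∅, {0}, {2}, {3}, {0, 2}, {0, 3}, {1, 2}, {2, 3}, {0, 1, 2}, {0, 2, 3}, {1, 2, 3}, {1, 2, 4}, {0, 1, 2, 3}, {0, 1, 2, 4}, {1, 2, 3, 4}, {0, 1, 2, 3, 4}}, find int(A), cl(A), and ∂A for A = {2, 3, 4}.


int(A) = {2, 3}, cl(A) = {1, 2, 3, 4}, ∂A = {1, 4}.

Closed sets in (X, τ) are complements of opens:
  closed(X, τ) = {∅, {0}, {3}, {4}, {0, 3}, {0, 4}, {1, 4}, {3, 4}, {0, 1, 4}, {0, 3, 4}, {1, 2, 4}, {1, 3, 4}, {0, 1, 2, 4}, {0, 1, 3, 4}, {1, 2, 3, 4}, {0, 1, 2, 3, 4}}.
int(A) = ⋃ {U ∈ τ : U ⊆ A}. Opens contained in A: ∅, {2}, {3}, {2, 3}.
Taking the union of these: int(A) = {2, 3}.
cl(A) = ⋂ {C closed : A ⊆ C}. Closed sets containing A: {1, 2, 3, 4}, {0, 1, 2, 3, 4}.
Intersecting these: cl(A) = {1, 2, 3, 4}.
∂A = cl(A) ∖ int(A) = {1, 2, 3, 4} ∖ {2, 3} = {1, 4}.


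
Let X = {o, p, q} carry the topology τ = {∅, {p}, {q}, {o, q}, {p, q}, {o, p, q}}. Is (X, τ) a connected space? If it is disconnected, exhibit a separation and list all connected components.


(X, τ) is disconnected; components = [{p}, {o, q}].

Find clopen sets (U ∈ τ with X ∖ U ∈ τ):
  U = ∅, X ∖ U = {o, p, q} — both open, so U is clopen.
  U = {p}, X ∖ U = {o, q} — both open, so U is clopen.
  U = {o, q}, X ∖ U = {p} — both open, so U is clopen.
  U = {o, p, q}, X ∖ U = ∅ — both open, so U is clopen.
Nontrivial clopen(s) exist: e.g. {p}. So (X, τ) is disconnected.
Compute connected components by grouping points that agree on all clopens:
  component: {p}
  component: {o, q}


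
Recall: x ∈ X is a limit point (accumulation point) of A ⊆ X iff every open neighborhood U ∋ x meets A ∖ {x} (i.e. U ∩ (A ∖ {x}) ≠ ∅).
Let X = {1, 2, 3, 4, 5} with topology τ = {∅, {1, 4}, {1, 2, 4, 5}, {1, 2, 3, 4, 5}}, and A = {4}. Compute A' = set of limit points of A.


A' = {1, 2, 3, 5}

For each x ∈ X, list the open sets U ∈ τ with x ∈ U, then check whether U ∩ (A ∖ {x}) ≠ ∅ for every such U.
  x = 1: opens ∋ x are {1, 4}, {1, 2, 4, 5}, {1, 2, 3, 4, 5}; each meets A ∖ {1}, so x IS a limit point.
  x = 2: opens ∋ x are {1, 2, 4, 5}, {1, 2, 3, 4, 5}; each meets A ∖ {2}, so x IS a limit point.
  x = 3: opens ∋ x are {1, 2, 3, 4, 5}; each meets A ∖ {3}, so x IS a limit point.
  x = 4: open {1, 4} ∋ x has {1, 4} ∩ (A ∖ {4}) = ∅, so x is NOT a limit point.
  x = 5: opens ∋ x are {1, 2, 4, 5}, {1, 2, 3, 4, 5}; each meets A ∖ {5}, so x IS a limit point.
Collecting: A' = {1, 2, 3, 5}.


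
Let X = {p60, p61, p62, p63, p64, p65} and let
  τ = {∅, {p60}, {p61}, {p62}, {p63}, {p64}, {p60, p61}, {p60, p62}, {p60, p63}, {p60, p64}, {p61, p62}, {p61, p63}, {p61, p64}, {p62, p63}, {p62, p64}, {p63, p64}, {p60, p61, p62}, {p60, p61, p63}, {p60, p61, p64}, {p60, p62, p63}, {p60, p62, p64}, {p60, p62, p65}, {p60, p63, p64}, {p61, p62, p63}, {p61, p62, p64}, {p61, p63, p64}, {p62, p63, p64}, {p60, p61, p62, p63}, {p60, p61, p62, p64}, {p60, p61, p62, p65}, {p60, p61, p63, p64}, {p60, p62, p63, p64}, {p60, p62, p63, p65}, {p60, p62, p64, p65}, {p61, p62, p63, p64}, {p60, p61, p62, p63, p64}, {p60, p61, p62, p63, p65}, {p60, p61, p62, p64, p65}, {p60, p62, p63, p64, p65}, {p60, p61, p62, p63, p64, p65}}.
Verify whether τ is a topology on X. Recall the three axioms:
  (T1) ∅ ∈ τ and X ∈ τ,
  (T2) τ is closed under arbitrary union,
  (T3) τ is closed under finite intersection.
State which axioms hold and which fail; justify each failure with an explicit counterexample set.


τ IS a topology on X.

Axiom (T1): ∅ ∈ τ? Yes; X ∈ τ? Yes.
Axiom (T2/T3): check pairwise unions and intersections of members of τ.
All pairwise intersections and unions checked — each lies in τ. Therefore τ satisfies (T1), (T2), (T3): it IS a topology on X.


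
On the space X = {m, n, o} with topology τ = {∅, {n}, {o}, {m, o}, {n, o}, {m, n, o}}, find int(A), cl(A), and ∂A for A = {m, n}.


int(A) = {n}, cl(A) = {m, n}, ∂A = {m}.

Closed sets in (X, τ) are complements of opens:
  closed(X, τ) = {∅, {m}, {n}, {m, n}, {m, o}, {m, n, o}}.
int(A) = ⋃ {U ∈ τ : U ⊆ A}. Opens contained in A: ∅, {n}.
Taking the union of these: int(A) = {n}.
cl(A) = ⋂ {C closed : A ⊆ C}. Closed sets containing A: {m, n}, {m, n, o}.
Intersecting these: cl(A) = {m, n}.
∂A = cl(A) ∖ int(A) = {m, n} ∖ {n} = {m}.


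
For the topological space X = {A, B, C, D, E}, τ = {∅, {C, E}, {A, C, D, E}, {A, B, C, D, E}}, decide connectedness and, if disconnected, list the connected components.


(X, τ) is connected.

Find clopen sets (U ∈ τ with X ∖ U ∈ τ):
  U = ∅, X ∖ U = {A, B, C, D, E} — both open, so U is clopen.
  U = {A, B, C, D, E}, X ∖ U = ∅ — both open, so U is clopen.
Only trivial clopens (∅ and X) exist, so (X, τ) is connected.
Compute connected components by grouping points that agree on all clopens:
  component: {A, B, C, D, E}


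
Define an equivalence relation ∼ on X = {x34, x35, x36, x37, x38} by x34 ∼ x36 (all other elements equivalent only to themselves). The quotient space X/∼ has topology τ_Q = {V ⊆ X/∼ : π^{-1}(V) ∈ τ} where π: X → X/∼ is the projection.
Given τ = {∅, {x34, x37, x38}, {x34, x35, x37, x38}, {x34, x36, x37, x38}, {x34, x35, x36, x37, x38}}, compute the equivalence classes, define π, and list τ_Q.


X/∼ = {[x34=x36], [x35], [x37], [x38]}; |τ_Q| = 3.

Equivalence classes: [x34=x36], [x35], [x37], [x38].
Quotient map π: X → X/∼ sends x34 ↦ [x34=x36], x35 ↦ [x35], x36 ↦ [x34=x36], x37 ↦ [x37], x38 ↦ [x38].
For each subset V ⊆ X/∼, compute π^{-1}(V) ⊆ X and check whether π^{-1}(V) ∈ τ. V is open in τ_Q iff π^{-1}(V) ∈ τ.
  V = {}: π^{-1}(V) = ∅ ∈ τ ✓.
  V = {[x34=x36]}: π^{-1}(V) = {x34, x36} ∉ τ ✗.
  V = {[x35]}: π^{-1}(V) = {x35} ∉ τ ✗.
  V = {[x34=x36], [x35]}: π^{-1}(V) = {x34, x35, x36} ∉ τ ✗.
  V = {[x37]}: π^{-1}(V) = {x37} ∉ τ ✗.
  V = {[x34=x36], [x37]}: π^{-1}(V) = {x34, x36, x37} ∉ τ ✗.
  V = {[x35], [x37]}: π^{-1}(V) = {x35, x37} ∉ τ ✗.
  V = {[x34=x36], [x35], [x37]}: π^{-1}(V) = {x34, x35, x36, x37} ∉ τ ✗.
  V = {[x38]}: π^{-1}(V) = {x38} ∉ τ ✗.
  V = {[x34=x36], [x38]}: π^{-1}(V) = {x34, x36, x38} ∉ τ ✗.
  V = {[x35], [x38]}: π^{-1}(V) = {x35, x38} ∉ τ ✗.
  V = {[x34=x36], [x35], [x38]}: π^{-1}(V) = {x34, x35, x36, x38} ∉ τ ✗.
  V = {[x37], [x38]}: π^{-1}(V) = {x37, x38} ∉ τ ✗.
  V = {[x34=x36], [x37], [x38]}: π^{-1}(V) = {x34, x36, x37, x38} ∈ τ ✓.
  V = {[x35], [x37], [x38]}: π^{-1}(V) = {x35, x37, x38} ∉ τ ✗.
  V = {[x34=x36], [x35], [x37], [x38]}: π^{-1}(V) = {x34, x35, x36, x37, x38} ∈ τ ✓.
Open sets in the quotient: τ_Q = {{}, {[x34=x36], [x37], [x38]}, {[x34=x36], [x35], [x37], [x38]}} (3 elements).


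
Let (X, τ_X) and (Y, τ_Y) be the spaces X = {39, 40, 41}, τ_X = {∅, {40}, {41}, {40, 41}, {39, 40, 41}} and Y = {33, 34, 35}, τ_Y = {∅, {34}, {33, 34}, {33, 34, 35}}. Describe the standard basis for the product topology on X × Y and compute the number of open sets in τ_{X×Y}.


Basis B = {∅ × ∅, {40} × {34}, {41} × {34}, {40} × {33, 34}, {40, 41} × {34}, {41} × {33, 34}, {39, 40, 41} × {34}, {40} × {33, 34, 35}, {41} × {33, 34, 35}, {40, 41} × {33, 34}, {39, 40, 41} × {33, 34}, {40, 41} × {33, 34, 35}, {39, 40, 41} × {33, 34, 35}}; |τ_{X×Y}| = 30.

Enumerate products U × V with U ∈ τ_X, V ∈ τ_Y (deduplicated):
  ∅ × ∅ = {} (∅)
  {40} × {34} = {(40,34)}
  {41} × {34} = {(41,34)}
  {40} × {33, 34} = {(40,33), (40,34)}
  {40, 41} × {34} = {(40,34), (41,34)}
  {41} × {33, 34} = {(41,33), (41,34)}
  {39, 40, 41} × {34} = {(39,34), (40,34), (41,34)}
  {40} × {33, 34, 35} = {(40,33), (40,34), (40,35)}
  {41} × {33, 34, 35} = {(41,33), (41,34), (41,35)}
  {40, 41} × {33, 34} = {(40,33), (40,34), (41,33), (41,34)}
  {39, 40, 41} × {33, 34} = {(39,33), (39,34), (40,33), (40,34), (41,33), (41,34)}
  {40, 41} × {33, 34, 35} = {(40,33), (40,34), (40,35), (41,33), (41,34), (41,35)}
  {39, 40, 41} × {33, 34, 35} = {(39,33), (39,34), (39,35), (40,33), (40,34), (40,35), (41,33), (41,34), (41,35)}
These 13 distinct sets form the basis B.
Close under arbitrary unions to get τ_{X×Y}; counting gives |τ_{X×Y}| = 30.


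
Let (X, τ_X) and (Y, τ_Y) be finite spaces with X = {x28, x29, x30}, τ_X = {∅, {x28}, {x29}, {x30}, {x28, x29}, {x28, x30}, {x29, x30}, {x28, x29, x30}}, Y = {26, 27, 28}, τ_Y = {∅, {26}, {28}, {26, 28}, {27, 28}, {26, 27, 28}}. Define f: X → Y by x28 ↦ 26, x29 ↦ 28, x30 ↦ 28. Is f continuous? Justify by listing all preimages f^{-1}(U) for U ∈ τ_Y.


f IS continuous.

Compute f^{-1}(U) for each U ∈ τ_Y:
  U = ∅: f^{-1}(U) = ∅ ∈ τ_X ✓.
  U = {26}: f^{-1}(U) = {x28} ∈ τ_X ✓.
  U = {28}: f^{-1}(U) = {x29, x30} ∈ τ_X ✓.
  U = {26, 28}: f^{-1}(U) = {x28, x29, x30} ∈ τ_X ✓.
  U = {27, 28}: f^{-1}(U) = {x29, x30} ∈ τ_X ✓.
  U = {26, 27, 28}: f^{-1}(U) = {x28, x29, x30} ∈ τ_X ✓.
Every preimage lies in τ_X, so f IS continuous.


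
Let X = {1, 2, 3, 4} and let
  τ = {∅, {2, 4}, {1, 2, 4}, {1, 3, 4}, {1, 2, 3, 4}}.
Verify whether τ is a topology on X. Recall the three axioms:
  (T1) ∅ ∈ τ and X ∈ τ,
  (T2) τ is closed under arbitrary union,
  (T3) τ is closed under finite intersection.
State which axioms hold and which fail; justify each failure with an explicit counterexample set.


τ is NOT a topology on X.

Axiom (T1): ∅ ∈ τ? Yes; X ∈ τ? Yes.
Axiom (T2/T3): check pairwise unions and intersections of members of τ.
Counterexample for (T3): {2, 4} ∩ {1, 3, 4} = {4} ∉ τ. Therefore τ is NOT a topology.


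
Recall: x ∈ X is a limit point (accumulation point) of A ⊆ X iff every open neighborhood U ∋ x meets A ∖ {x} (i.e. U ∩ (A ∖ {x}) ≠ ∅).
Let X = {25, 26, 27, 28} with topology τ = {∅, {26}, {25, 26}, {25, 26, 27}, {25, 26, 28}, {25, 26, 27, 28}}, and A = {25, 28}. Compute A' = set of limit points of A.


A' = {27, 28}

For each x ∈ X, list the open sets U ∈ τ with x ∈ U, then check whether U ∩ (A ∖ {x}) ≠ ∅ for every such U.
  x = 25: open {25, 26} ∋ x has {25, 26} ∩ (A ∖ {25}) = ∅, so x is NOT a limit point.
  x = 26: open {26} ∋ x has {26} ∩ (A ∖ {26}) = ∅, so x is NOT a limit point.
  x = 27: opens ∋ x are {25, 26, 27}, {25, 26, 27, 28}; each meets A ∖ {27}, so x IS a limit point.
  x = 28: opens ∋ x are {25, 26, 28}, {25, 26, 27, 28}; each meets A ∖ {28}, so x IS a limit point.
Collecting: A' = {27, 28}.


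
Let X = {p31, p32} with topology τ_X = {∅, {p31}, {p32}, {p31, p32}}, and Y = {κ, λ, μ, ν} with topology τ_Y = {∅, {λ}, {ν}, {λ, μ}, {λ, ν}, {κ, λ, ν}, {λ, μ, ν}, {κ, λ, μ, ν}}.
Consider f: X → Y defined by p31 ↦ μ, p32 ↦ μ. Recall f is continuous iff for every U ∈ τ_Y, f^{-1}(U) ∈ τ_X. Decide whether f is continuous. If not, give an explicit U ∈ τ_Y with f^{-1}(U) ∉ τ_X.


f IS continuous.

Compute f^{-1}(U) for each U ∈ τ_Y:
  U = ∅: f^{-1}(U) = ∅ ∈ τ_X ✓.
  U = {λ}: f^{-1}(U) = ∅ ∈ τ_X ✓.
  U = {ν}: f^{-1}(U) = ∅ ∈ τ_X ✓.
  U = {λ, μ}: f^{-1}(U) = {p31, p32} ∈ τ_X ✓.
  U = {λ, ν}: f^{-1}(U) = ∅ ∈ τ_X ✓.
  U = {κ, λ, ν}: f^{-1}(U) = ∅ ∈ τ_X ✓.
  U = {λ, μ, ν}: f^{-1}(U) = {p31, p32} ∈ τ_X ✓.
  U = {κ, λ, μ, ν}: f^{-1}(U) = {p31, p32} ∈ τ_X ✓.
Every preimage lies in τ_X, so f IS continuous.


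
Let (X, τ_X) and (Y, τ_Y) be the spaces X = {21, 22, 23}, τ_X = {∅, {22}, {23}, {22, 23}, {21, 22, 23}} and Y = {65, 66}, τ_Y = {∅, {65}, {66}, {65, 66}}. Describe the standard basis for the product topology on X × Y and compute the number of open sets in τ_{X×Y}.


Basis B = {∅ × ∅, {22} × {65}, {22} × {66}, {23} × {65}, {23} × {66}, {22} × {65, 66}, {22, 23} × {65}, {22, 23} × {66}, {23} × {65, 66}, {21, 22, 23} × {65}, {21, 22, 23} × {66}, {22, 23} × {65, 66}, {21, 22, 23} × {65, 66}}; |τ_{X×Y}| = 25.

Enumerate products U × V with U ∈ τ_X, V ∈ τ_Y (deduplicated):
  ∅ × ∅ = {} (∅)
  {22} × {65} = {(22,65)}
  {22} × {66} = {(22,66)}
  {23} × {65} = {(23,65)}
  {23} × {66} = {(23,66)}
  {22} × {65, 66} = {(22,65), (22,66)}
  {22, 23} × {65} = {(22,65), (23,65)}
  {22, 23} × {66} = {(22,66), (23,66)}
  {23} × {65, 66} = {(23,65), (23,66)}
  {21, 22, 23} × {65} = {(21,65), (22,65), (23,65)}
  {21, 22, 23} × {66} = {(21,66), (22,66), (23,66)}
  {22, 23} × {65, 66} = {(22,65), (22,66), (23,65), (23,66)}
  {21, 22, 23} × {65, 66} = {(21,65), (21,66), (22,65), (22,66), (23,65), (23,66)}
These 13 distinct sets form the basis B.
Close under arbitrary unions to get τ_{X×Y}; counting gives |τ_{X×Y}| = 25.


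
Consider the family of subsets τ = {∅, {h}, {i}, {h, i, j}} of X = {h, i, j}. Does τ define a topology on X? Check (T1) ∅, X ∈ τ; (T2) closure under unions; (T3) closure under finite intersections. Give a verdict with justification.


τ is NOT a topology on X.

Axiom (T1): ∅ ∈ τ? Yes; X ∈ τ? Yes.
Axiom (T2/T3): check pairwise unions and intersections of members of τ.
Counterexample for (T2): {h} ∪ {i} = {h, i} ∉ τ. Therefore τ is NOT a topology.


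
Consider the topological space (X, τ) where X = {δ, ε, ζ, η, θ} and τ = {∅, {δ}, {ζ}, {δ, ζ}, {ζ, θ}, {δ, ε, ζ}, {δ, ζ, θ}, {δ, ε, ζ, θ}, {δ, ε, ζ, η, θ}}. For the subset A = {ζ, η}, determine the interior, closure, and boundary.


int(A) = {ζ}, cl(A) = {ε, ζ, η, θ}, ∂A = {ε, η, θ}.

Closed sets in (X, τ) are complements of opens:
  closed(X, τ) = {∅, {η}, {ε, η}, {η, θ}, {δ, ε, η}, {ε, η, θ}, {δ, ε, η, θ}, {ε, ζ, η, θ}, {δ, ε, ζ, η, θ}}.
int(A) = ⋃ {U ∈ τ : U ⊆ A}. Opens contained in A: ∅, {ζ}.
Taking the union of these: int(A) = {ζ}.
cl(A) = ⋂ {C closed : A ⊆ C}. Closed sets containing A: {ε, ζ, η, θ}, {δ, ε, ζ, η, θ}.
Intersecting these: cl(A) = {ε, ζ, η, θ}.
∂A = cl(A) ∖ int(A) = {ε, ζ, η, θ} ∖ {ζ} = {ε, η, θ}.


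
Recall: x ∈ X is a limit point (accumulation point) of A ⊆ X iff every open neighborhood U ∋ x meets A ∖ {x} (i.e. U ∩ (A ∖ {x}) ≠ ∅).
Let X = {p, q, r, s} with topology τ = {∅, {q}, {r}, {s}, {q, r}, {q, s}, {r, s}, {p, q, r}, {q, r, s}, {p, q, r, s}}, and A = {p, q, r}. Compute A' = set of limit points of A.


A' = {p}

For each x ∈ X, list the open sets U ∈ τ with x ∈ U, then check whether U ∩ (A ∖ {x}) ≠ ∅ for every such U.
  x = p: opens ∋ x are {p, q, r}, {p, q, r, s}; each meets A ∖ {p}, so x IS a limit point.
  x = q: open {q} ∋ x has {q} ∩ (A ∖ {q}) = ∅, so x is NOT a limit point.
  x = r: open {r} ∋ x has {r} ∩ (A ∖ {r}) = ∅, so x is NOT a limit point.
  x = s: open {s} ∋ x has {s} ∩ (A ∖ {s}) = ∅, so x is NOT a limit point.
Collecting: A' = {p}.


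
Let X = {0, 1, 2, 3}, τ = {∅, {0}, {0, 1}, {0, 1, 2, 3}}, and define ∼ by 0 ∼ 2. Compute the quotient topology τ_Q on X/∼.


X/∼ = {[0=2], [1], [3]}; |τ_Q| = 2.

Equivalence classes: [0=2], [1], [3].
Quotient map π: X → X/∼ sends 0 ↦ [0=2], 1 ↦ [1], 2 ↦ [0=2], 3 ↦ [3].
For each subset V ⊆ X/∼, compute π^{-1}(V) ⊆ X and check whether π^{-1}(V) ∈ τ. V is open in τ_Q iff π^{-1}(V) ∈ τ.
  V = {}: π^{-1}(V) = ∅ ∈ τ ✓.
  V = {[0=2]}: π^{-1}(V) = {0, 2} ∉ τ ✗.
  V = {[1]}: π^{-1}(V) = {1} ∉ τ ✗.
  V = {[0=2], [1]}: π^{-1}(V) = {0, 1, 2} ∉ τ ✗.
  V = {[3]}: π^{-1}(V) = {3} ∉ τ ✗.
  V = {[0=2], [3]}: π^{-1}(V) = {0, 2, 3} ∉ τ ✗.
  V = {[1], [3]}: π^{-1}(V) = {1, 3} ∉ τ ✗.
  V = {[0=2], [1], [3]}: π^{-1}(V) = {0, 1, 2, 3} ∈ τ ✓.
Open sets in the quotient: τ_Q = {{}, {[0=2], [1], [3]}} (2 elements).


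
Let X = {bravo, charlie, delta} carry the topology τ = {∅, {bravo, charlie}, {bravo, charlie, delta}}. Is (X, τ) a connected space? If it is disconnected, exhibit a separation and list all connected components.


(X, τ) is connected.

Find clopen sets (U ∈ τ with X ∖ U ∈ τ):
  U = ∅, X ∖ U = {bravo, charlie, delta} — both open, so U is clopen.
  U = {bravo, charlie, delta}, X ∖ U = ∅ — both open, so U is clopen.
Only trivial clopens (∅ and X) exist, so (X, τ) is connected.
Compute connected components by grouping points that agree on all clopens:
  component: {bravo, charlie, delta}


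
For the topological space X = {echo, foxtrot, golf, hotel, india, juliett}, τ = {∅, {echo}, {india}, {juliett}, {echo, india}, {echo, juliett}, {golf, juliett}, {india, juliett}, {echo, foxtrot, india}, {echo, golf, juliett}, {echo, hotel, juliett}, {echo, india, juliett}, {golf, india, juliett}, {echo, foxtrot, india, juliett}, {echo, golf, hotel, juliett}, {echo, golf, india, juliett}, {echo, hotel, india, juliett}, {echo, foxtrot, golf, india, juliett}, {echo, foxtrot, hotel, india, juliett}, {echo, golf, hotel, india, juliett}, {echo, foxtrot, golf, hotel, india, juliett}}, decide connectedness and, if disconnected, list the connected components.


(X, τ) is connected.

Find clopen sets (U ∈ τ with X ∖ U ∈ τ):
  U = ∅, X ∖ U = {echo, foxtrot, golf, hotel, india, juliett} — both open, so U is clopen.
  U = {echo, foxtrot, golf, hotel, india, juliett}, X ∖ U = ∅ — both open, so U is clopen.
Only trivial clopens (∅ and X) exist, so (X, τ) is connected.
Compute connected components by grouping points that agree on all clopens:
  component: {echo, foxtrot, golf, hotel, india, juliett}


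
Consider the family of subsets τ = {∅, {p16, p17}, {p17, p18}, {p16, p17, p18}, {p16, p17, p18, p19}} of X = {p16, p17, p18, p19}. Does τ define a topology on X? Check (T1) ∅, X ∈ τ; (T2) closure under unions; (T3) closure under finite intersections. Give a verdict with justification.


τ is NOT a topology on X.

Axiom (T1): ∅ ∈ τ? Yes; X ∈ τ? Yes.
Axiom (T2/T3): check pairwise unions and intersections of members of τ.
Counterexample for (T3): {p16, p17} ∩ {p17, p18} = {p17} ∉ τ. Therefore τ is NOT a topology.


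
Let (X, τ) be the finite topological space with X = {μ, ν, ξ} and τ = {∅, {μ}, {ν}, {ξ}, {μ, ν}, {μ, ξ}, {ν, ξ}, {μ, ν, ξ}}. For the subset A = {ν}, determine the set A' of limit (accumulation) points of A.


A' = ∅

For each x ∈ X, list the open sets U ∈ τ with x ∈ U, then check whether U ∩ (A ∖ {x}) ≠ ∅ for every such U.
  x = μ: open {μ} ∋ x has {μ} ∩ (A ∖ {μ}) = ∅, so x is NOT a limit point.
  x = ν: open {ν} ∋ x has {ν} ∩ (A ∖ {ν}) = ∅, so x is NOT a limit point.
  x = ξ: open {ξ} ∋ x has {ξ} ∩ (A ∖ {ξ}) = ∅, so x is NOT a limit point.
Collecting: A' = ∅.


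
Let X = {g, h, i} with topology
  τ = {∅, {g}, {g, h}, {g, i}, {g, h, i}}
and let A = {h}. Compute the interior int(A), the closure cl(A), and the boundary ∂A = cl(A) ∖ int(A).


int(A) = ∅, cl(A) = {h}, ∂A = {h}.

Closed sets in (X, τ) are complements of opens:
  closed(X, τ) = {∅, {h}, {i}, {h, i}, {g, h, i}}.
int(A) = ⋃ {U ∈ τ : U ⊆ A}. Opens contained in A: ∅.
Taking the union of these: int(A) = ∅.
cl(A) = ⋂ {C closed : A ⊆ C}. Closed sets containing A: {h}, {h, i}, {g, h, i}.
Intersecting these: cl(A) = {h}.
∂A = cl(A) ∖ int(A) = {h} ∖ ∅ = {h}.


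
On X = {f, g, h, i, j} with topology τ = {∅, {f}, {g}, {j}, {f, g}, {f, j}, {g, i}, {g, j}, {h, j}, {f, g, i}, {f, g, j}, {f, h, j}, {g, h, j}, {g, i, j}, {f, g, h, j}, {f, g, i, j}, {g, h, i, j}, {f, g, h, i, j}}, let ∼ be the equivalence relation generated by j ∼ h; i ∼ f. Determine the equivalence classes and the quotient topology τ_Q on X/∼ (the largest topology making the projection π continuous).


X/∼ = {[f=i], [g], [h=j]}; |τ_Q| = 6.

Equivalence classes: [f=i], [g], [h=j].
Quotient map π: X → X/∼ sends f ↦ [f=i], g ↦ [g], h ↦ [h=j], i ↦ [f=i], j ↦ [h=j].
For each subset V ⊆ X/∼, compute π^{-1}(V) ⊆ X and check whether π^{-1}(V) ∈ τ. V is open in τ_Q iff π^{-1}(V) ∈ τ.
  V = {}: π^{-1}(V) = ∅ ∈ τ ✓.
  V = {[f=i]}: π^{-1}(V) = {f, i} ∉ τ ✗.
  V = {[g]}: π^{-1}(V) = {g} ∈ τ ✓.
  V = {[f=i], [g]}: π^{-1}(V) = {f, g, i} ∈ τ ✓.
  V = {[h=j]}: π^{-1}(V) = {h, j} ∈ τ ✓.
  V = {[f=i], [h=j]}: π^{-1}(V) = {f, h, i, j} ∉ τ ✗.
  V = {[g], [h=j]}: π^{-1}(V) = {g, h, j} ∈ τ ✓.
  V = {[f=i], [g], [h=j]}: π^{-1}(V) = {f, g, h, i, j} ∈ τ ✓.
Open sets in the quotient: τ_Q = {{}, {[g]}, {[f=i], [g]}, {[h=j]}, {[g], [h=j]}, {[f=i], [g], [h=j]}} (6 elements).


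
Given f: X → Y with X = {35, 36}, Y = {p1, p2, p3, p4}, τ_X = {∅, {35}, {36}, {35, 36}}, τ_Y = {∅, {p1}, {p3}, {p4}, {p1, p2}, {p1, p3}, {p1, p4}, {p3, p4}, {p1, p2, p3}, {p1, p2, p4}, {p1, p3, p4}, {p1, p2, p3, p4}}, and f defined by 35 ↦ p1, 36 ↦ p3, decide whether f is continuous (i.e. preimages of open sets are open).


f IS continuous.

Compute f^{-1}(U) for each U ∈ τ_Y:
  U = ∅: f^{-1}(U) = ∅ ∈ τ_X ✓.
  U = {p1}: f^{-1}(U) = {35} ∈ τ_X ✓.
  U = {p3}: f^{-1}(U) = {36} ∈ τ_X ✓.
  U = {p4}: f^{-1}(U) = ∅ ∈ τ_X ✓.
  U = {p1, p2}: f^{-1}(U) = {35} ∈ τ_X ✓.
  U = {p1, p3}: f^{-1}(U) = {35, 36} ∈ τ_X ✓.
  U = {p1, p4}: f^{-1}(U) = {35} ∈ τ_X ✓.
  U = {p3, p4}: f^{-1}(U) = {36} ∈ τ_X ✓.
  U = {p1, p2, p3}: f^{-1}(U) = {35, 36} ∈ τ_X ✓.
  U = {p1, p2, p4}: f^{-1}(U) = {35} ∈ τ_X ✓.
  U = {p1, p3, p4}: f^{-1}(U) = {35, 36} ∈ τ_X ✓.
  U = {p1, p2, p3, p4}: f^{-1}(U) = {35, 36} ∈ τ_X ✓.
Every preimage lies in τ_X, so f IS continuous.


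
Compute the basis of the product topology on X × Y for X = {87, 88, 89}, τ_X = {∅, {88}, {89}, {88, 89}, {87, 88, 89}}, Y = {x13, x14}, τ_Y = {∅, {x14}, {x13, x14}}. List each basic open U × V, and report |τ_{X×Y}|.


Basis B = {∅ × ∅, {88} × {x14}, {89} × {x14}, {88} × {x13, x14}, {88, 89} × {x14}, {89} × {x13, x14}, {87, 88, 89} × {x14}, {88, 89} × {x13, x14}, {87, 88, 89} × {x13, x14}}; |τ_{X×Y}| = 14.

Enumerate products U × V with U ∈ τ_X, V ∈ τ_Y (deduplicated):
  ∅ × ∅ = {} (∅)
  {88} × {x14} = {(88,x14)}
  {89} × {x14} = {(89,x14)}
  {88} × {x13, x14} = {(88,x13), (88,x14)}
  {88, 89} × {x14} = {(88,x14), (89,x14)}
  {89} × {x13, x14} = {(89,x13), (89,x14)}
  {87, 88, 89} × {x14} = {(87,x14), (88,x14), (89,x14)}
  {88, 89} × {x13, x14} = {(88,x13), (88,x14), (89,x13), (89,x14)}
  {87, 88, 89} × {x13, x14} = {(87,x13), (87,x14), (88,x13), (88,x14), (89,x13), (89,x14)}
These 9 distinct sets form the basis B.
Close under arbitrary unions to get τ_{X×Y}; counting gives |τ_{X×Y}| = 14.


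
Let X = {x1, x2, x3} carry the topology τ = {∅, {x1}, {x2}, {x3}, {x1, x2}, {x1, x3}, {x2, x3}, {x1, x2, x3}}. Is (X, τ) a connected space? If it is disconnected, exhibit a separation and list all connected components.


(X, τ) is disconnected; components = [{x1}, {x2}, {x3}].

Find clopen sets (U ∈ τ with X ∖ U ∈ τ):
  U = ∅, X ∖ U = {x1, x2, x3} — both open, so U is clopen.
  U = {x1}, X ∖ U = {x2, x3} — both open, so U is clopen.
  U = {x2}, X ∖ U = {x1, x3} — both open, so U is clopen.
  U = {x3}, X ∖ U = {x1, x2} — both open, so U is clopen.
  U = {x1, x2}, X ∖ U = {x3} — both open, so U is clopen.
  U = {x1, x3}, X ∖ U = {x2} — both open, so U is clopen.
  U = {x2, x3}, X ∖ U = {x1} — both open, so U is clopen.
  U = {x1, x2, x3}, X ∖ U = ∅ — both open, so U is clopen.
Nontrivial clopen(s) exist: e.g. {x2, x3}. So (X, τ) is disconnected.
Compute connected components by grouping points that agree on all clopens:
  component: {x1}
  component: {x2}
  component: {x3}


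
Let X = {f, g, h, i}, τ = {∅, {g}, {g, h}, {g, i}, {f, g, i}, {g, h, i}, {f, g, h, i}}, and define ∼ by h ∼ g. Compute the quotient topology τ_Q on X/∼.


X/∼ = {[f], [g=h], [i]}; |τ_Q| = 4.

Equivalence classes: [f], [g=h], [i].
Quotient map π: X → X/∼ sends f ↦ [f], g ↦ [g=h], h ↦ [g=h], i ↦ [i].
For each subset V ⊆ X/∼, compute π^{-1}(V) ⊆ X and check whether π^{-1}(V) ∈ τ. V is open in τ_Q iff π^{-1}(V) ∈ τ.
  V = {}: π^{-1}(V) = ∅ ∈ τ ✓.
  V = {[f]}: π^{-1}(V) = {f} ∉ τ ✗.
  V = {[g=h]}: π^{-1}(V) = {g, h} ∈ τ ✓.
  V = {[f], [g=h]}: π^{-1}(V) = {f, g, h} ∉ τ ✗.
  V = {[i]}: π^{-1}(V) = {i} ∉ τ ✗.
  V = {[f], [i]}: π^{-1}(V) = {f, i} ∉ τ ✗.
  V = {[g=h], [i]}: π^{-1}(V) = {g, h, i} ∈ τ ✓.
  V = {[f], [g=h], [i]}: π^{-1}(V) = {f, g, h, i} ∈ τ ✓.
Open sets in the quotient: τ_Q = {{}, {[g=h]}, {[g=h], [i]}, {[f], [g=h], [i]}} (4 elements).


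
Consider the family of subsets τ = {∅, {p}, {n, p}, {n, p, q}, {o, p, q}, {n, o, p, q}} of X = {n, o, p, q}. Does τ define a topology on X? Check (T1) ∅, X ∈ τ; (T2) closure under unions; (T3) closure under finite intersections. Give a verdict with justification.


τ is NOT a topology on X.

Axiom (T1): ∅ ∈ τ? Yes; X ∈ τ? Yes.
Axiom (T2/T3): check pairwise unions and intersections of members of τ.
Counterexample for (T3): {n, p, q} ∩ {o, p, q} = {p, q} ∉ τ. Therefore τ is NOT a topology.


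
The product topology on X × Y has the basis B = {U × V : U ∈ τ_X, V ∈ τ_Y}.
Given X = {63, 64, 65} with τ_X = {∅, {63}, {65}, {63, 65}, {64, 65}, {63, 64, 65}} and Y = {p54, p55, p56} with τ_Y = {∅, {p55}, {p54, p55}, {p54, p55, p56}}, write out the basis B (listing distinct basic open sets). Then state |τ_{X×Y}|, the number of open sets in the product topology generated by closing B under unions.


Basis B = {∅ × ∅, {63} × {p55}, {65} × {p55}, {63} × {p54, p55}, {63, 65} × {p55}, {64, 65} × {p55}, {65} × {p54, p55}, {63} × {p54, p55, p56}, {63, 64, 65} × {p55}, {65} × {p54, p55, p56}, {63, 65} × {p54, p55}, {64, 65} × {p54, p55}, {63, 65} × {p54, p55, p56}, {63, 64, 65} × {p54, p55}, {64, 65} × {p54, p55, p56}, {63, 64, 65} × {p54, p55, p56}}; |τ_{X×Y}| = 40.

Enumerate products U × V with U ∈ τ_X, V ∈ τ_Y (deduplicated):
  ∅ × ∅ = {} (∅)
  {63} × {p55} = {(63,p55)}
  {65} × {p55} = {(65,p55)}
  {63} × {p54, p55} = {(63,p54), (63,p55)}
  {63, 65} × {p55} = {(63,p55), (65,p55)}
  {64, 65} × {p55} = {(64,p55), (65,p55)}
  {65} × {p54, p55} = {(65,p54), (65,p55)}
  {63} × {p54, p55, p56} = {(63,p54), (63,p55), (63,p56)}
  {63, 64, 65} × {p55} = {(63,p55), (64,p55), (65,p55)}
  {65} × {p54, p55, p56} = {(65,p54), (65,p55), (65,p56)}
  {63, 65} × {p54, p55} = {(63,p54), (63,p55), (65,p54), (65,p55)}
  {64, 65} × {p54, p55} = {(64,p54), (64,p55), (65,p54), (65,p55)}
  {63, 65} × {p54, p55, p56} = {(63,p54), (63,p55), (63,p56), (65,p54), (65,p55), (65,p56)}
  {63, 64, 65} × {p54, p55} = {(63,p54), (63,p55), (64,p54), (64,p55), (65,p54), (65,p55)}
  {64, 65} × {p54, p55, p56} = {(64,p54), (64,p55), (64,p56), (65,p54), (65,p55), (65,p56)}
  {63, 64, 65} × {p54, p55, p56} = {(63,p54), (63,p55), (63,p56), (64,p54), (64,p55), (64,p56), (65,p54), (65,p55), (65,p56)}
These 16 distinct sets form the basis B.
Close under arbitrary unions to get τ_{X×Y}; counting gives |τ_{X×Y}| = 40.
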